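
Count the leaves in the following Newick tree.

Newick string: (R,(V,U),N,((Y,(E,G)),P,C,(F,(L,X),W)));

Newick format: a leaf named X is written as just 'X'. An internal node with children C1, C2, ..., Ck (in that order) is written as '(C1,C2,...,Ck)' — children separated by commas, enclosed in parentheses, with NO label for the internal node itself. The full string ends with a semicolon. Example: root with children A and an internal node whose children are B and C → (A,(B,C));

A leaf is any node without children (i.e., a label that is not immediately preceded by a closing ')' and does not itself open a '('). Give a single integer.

Newick: (R,(V,U),N,((Y,(E,G)),P,C,(F,(L,X),W)));
Scan left-to-right; a leaf is any maximal label run not followed by '(':
  pos 1: leaf 'R' → count = 1
  pos 4: leaf 'V' → count = 2
  pos 6: leaf 'U' → count = 3
  pos 9: leaf 'N' → count = 4
  pos 13: leaf 'Y' → count = 5
  pos 16: leaf 'E' → count = 6
  pos 18: leaf 'G' → count = 7
  pos 22: leaf 'P' → count = 8
  pos 24: leaf 'C' → count = 9
  pos 27: leaf 'F' → count = 10
  pos 30: leaf 'L' → count = 11
  pos 32: leaf 'X' → count = 12
  pos 35: leaf 'W' → count = 13
Total leaves: 13

Answer: 13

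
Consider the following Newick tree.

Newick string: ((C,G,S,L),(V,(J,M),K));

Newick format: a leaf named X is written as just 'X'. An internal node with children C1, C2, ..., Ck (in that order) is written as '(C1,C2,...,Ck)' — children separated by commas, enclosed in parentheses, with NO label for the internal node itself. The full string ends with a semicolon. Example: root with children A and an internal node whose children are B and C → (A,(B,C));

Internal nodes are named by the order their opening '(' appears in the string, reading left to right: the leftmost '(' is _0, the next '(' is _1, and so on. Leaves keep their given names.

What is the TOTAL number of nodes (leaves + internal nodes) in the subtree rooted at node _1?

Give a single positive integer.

Answer: 5

Derivation:
Newick: ((C,G,S,L),(V,(J,M),K));
Locate _1: it is the '(' at position 1 (the 2nd '(' reading left to right).
Query: subtree rooted at _1
_1: subtree_size = 1 + 4
  C: subtree_size = 1 + 0
  G: subtree_size = 1 + 0
  S: subtree_size = 1 + 0
  L: subtree_size = 1 + 0
Total subtree size of _1: 5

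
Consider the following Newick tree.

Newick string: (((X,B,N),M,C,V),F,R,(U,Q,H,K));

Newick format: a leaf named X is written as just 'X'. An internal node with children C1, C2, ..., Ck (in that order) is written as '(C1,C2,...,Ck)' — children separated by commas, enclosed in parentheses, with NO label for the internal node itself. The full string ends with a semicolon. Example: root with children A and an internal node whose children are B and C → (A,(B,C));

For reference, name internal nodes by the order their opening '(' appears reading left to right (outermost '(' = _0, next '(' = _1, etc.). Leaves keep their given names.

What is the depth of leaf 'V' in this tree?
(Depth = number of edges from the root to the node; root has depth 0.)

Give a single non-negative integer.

Newick: (((X,B,N),M,C,V),F,R,(U,Q,H,K));
Naming internals by '(' encounter order: outermost '(' = _0, next = _1, ...
Query node: V
Path from root: _0 -> _1 -> V
Depth of V: 2 (number of edges from root)

Answer: 2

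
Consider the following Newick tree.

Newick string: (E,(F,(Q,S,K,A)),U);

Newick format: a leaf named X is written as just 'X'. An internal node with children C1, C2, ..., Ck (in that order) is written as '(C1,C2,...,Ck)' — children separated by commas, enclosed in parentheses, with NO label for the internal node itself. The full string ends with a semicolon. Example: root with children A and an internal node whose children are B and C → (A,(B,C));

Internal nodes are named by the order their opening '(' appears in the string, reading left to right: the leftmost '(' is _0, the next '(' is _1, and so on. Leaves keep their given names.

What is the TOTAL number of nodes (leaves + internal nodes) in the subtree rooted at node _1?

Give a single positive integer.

Answer: 7

Derivation:
Newick: (E,(F,(Q,S,K,A)),U);
Locate _1: it is the '(' at position 3 (the 2nd '(' reading left to right).
Query: subtree rooted at _1
_1: subtree_size = 1 + 6
  F: subtree_size = 1 + 0
  _2: subtree_size = 1 + 4
    Q: subtree_size = 1 + 0
    S: subtree_size = 1 + 0
    K: subtree_size = 1 + 0
    A: subtree_size = 1 + 0
Total subtree size of _1: 7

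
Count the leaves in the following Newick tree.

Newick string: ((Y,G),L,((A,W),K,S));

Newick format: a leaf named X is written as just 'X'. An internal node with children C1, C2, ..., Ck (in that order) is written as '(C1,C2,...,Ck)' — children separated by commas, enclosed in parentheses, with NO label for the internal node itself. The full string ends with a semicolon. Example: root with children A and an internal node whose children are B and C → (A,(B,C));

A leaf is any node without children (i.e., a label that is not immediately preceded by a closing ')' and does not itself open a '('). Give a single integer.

Newick: ((Y,G),L,((A,W),K,S));
Scan left-to-right; a leaf is any maximal label run not followed by '(':
  pos 2: leaf 'Y' → count = 1
  pos 4: leaf 'G' → count = 2
  pos 7: leaf 'L' → count = 3
  pos 11: leaf 'A' → count = 4
  pos 13: leaf 'W' → count = 5
  pos 16: leaf 'K' → count = 6
  pos 18: leaf 'S' → count = 7
Total leaves: 7

Answer: 7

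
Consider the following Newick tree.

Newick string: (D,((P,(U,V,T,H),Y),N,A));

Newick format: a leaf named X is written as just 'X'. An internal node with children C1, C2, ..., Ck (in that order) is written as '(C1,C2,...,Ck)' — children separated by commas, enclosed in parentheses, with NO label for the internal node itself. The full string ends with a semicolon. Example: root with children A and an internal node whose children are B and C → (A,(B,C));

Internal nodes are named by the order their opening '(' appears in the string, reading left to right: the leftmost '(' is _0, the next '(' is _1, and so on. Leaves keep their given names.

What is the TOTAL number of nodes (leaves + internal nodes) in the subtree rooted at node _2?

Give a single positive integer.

Newick: (D,((P,(U,V,T,H),Y),N,A));
Locate _2: it is the '(' at position 4 (the 3rd '(' reading left to right).
Query: subtree rooted at _2
_2: subtree_size = 1 + 7
  P: subtree_size = 1 + 0
  _3: subtree_size = 1 + 4
    U: subtree_size = 1 + 0
    V: subtree_size = 1 + 0
    T: subtree_size = 1 + 0
    H: subtree_size = 1 + 0
  Y: subtree_size = 1 + 0
Total subtree size of _2: 8

Answer: 8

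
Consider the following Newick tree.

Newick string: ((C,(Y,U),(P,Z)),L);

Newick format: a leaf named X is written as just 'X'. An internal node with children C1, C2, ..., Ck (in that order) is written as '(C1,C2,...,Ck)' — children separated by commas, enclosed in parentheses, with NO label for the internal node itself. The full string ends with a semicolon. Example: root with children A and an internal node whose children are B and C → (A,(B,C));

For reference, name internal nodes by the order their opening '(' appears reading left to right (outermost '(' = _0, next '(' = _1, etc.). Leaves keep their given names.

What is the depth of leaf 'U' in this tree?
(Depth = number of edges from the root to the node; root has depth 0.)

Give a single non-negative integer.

Answer: 3

Derivation:
Newick: ((C,(Y,U),(P,Z)),L);
Naming internals by '(' encounter order: outermost '(' = _0, next = _1, ...
Query node: U
Path from root: _0 -> _1 -> _2 -> U
Depth of U: 3 (number of edges from root)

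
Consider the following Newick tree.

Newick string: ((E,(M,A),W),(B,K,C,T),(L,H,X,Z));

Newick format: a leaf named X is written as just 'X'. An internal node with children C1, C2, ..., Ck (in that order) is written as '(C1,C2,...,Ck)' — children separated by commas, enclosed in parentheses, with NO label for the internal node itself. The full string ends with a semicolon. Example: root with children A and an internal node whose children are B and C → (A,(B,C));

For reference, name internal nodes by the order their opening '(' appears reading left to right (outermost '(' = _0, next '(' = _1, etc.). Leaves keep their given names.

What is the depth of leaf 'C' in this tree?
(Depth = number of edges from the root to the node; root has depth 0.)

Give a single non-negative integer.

Answer: 2

Derivation:
Newick: ((E,(M,A),W),(B,K,C,T),(L,H,X,Z));
Naming internals by '(' encounter order: outermost '(' = _0, next = _1, ...
Query node: C
Path from root: _0 -> _3 -> C
Depth of C: 2 (number of edges from root)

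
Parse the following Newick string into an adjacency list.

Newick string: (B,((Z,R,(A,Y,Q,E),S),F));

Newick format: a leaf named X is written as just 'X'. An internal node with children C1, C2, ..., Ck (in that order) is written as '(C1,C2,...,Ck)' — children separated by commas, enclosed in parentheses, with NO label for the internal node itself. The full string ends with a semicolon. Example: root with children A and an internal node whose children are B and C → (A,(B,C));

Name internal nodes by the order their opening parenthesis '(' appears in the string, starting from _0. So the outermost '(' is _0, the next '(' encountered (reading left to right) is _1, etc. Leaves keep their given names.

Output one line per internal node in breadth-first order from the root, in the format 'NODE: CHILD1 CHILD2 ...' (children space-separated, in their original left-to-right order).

Answer: _0: B _1
_1: _2 F
_2: Z R _3 S
_3: A Y Q E

Derivation:
Input: (B,((Z,R,(A,Y,Q,E),S),F));
Scanning left-to-right, naming '(' by encounter order:
  pos 0: '(' -> open internal node _0 (depth 1)
  pos 3: '(' -> open internal node _1 (depth 2)
  pos 4: '(' -> open internal node _2 (depth 3)
  pos 9: '(' -> open internal node _3 (depth 4)
  pos 17: ')' -> close internal node _3 (now at depth 3)
  pos 20: ')' -> close internal node _2 (now at depth 2)
  pos 23: ')' -> close internal node _1 (now at depth 1)
  pos 24: ')' -> close internal node _0 (now at depth 0)
Total internal nodes: 4
BFS adjacency from root:
  _0: B _1
  _1: _2 F
  _2: Z R _3 S
  _3: A Y Q E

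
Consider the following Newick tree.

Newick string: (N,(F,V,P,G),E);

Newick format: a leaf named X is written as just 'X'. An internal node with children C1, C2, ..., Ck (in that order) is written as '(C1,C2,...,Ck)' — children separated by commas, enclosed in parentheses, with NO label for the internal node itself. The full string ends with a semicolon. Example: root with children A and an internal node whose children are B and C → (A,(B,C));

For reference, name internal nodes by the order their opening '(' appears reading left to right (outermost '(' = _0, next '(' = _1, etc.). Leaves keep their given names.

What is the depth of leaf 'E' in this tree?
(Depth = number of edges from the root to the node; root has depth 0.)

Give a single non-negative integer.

Answer: 1

Derivation:
Newick: (N,(F,V,P,G),E);
Naming internals by '(' encounter order: outermost '(' = _0, next = _1, ...
Query node: E
Path from root: _0 -> E
Depth of E: 1 (number of edges from root)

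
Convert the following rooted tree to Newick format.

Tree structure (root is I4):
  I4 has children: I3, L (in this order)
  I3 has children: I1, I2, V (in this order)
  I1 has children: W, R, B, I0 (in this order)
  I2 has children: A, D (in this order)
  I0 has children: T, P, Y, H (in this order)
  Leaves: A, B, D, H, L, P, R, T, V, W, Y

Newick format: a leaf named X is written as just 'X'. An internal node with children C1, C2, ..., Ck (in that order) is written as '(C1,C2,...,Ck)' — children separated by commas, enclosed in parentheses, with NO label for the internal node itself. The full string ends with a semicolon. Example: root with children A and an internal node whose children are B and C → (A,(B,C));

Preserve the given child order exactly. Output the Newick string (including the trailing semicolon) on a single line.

Answer: (((W,R,B,(T,P,Y,H)),(A,D),V),L);

Derivation:
internal I4 with children ['I3', 'L']
  internal I3 with children ['I1', 'I2', 'V']
    internal I1 with children ['W', 'R', 'B', 'I0']
      leaf 'W' → 'W'
      leaf 'R' → 'R'
      leaf 'B' → 'B'
      internal I0 with children ['T', 'P', 'Y', 'H']
        leaf 'T' → 'T'
        leaf 'P' → 'P'
        leaf 'Y' → 'Y'
        leaf 'H' → 'H'
      → '(T,P,Y,H)'
    → '(W,R,B,(T,P,Y,H))'
    internal I2 with children ['A', 'D']
      leaf 'A' → 'A'
      leaf 'D' → 'D'
    → '(A,D)'
    leaf 'V' → 'V'
  → '((W,R,B,(T,P,Y,H)),(A,D),V)'
  leaf 'L' → 'L'
→ '(((W,R,B,(T,P,Y,H)),(A,D),V),L)'
Final: (((W,R,B,(T,P,Y,H)),(A,D),V),L);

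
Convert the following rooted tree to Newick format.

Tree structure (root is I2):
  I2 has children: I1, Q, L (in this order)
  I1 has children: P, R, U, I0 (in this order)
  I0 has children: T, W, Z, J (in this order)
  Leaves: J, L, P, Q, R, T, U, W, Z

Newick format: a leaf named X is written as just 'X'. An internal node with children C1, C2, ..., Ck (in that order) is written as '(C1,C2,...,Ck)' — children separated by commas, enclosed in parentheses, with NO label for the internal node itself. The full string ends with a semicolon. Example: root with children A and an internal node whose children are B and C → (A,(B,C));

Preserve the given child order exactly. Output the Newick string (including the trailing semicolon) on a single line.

internal I2 with children ['I1', 'Q', 'L']
  internal I1 with children ['P', 'R', 'U', 'I0']
    leaf 'P' → 'P'
    leaf 'R' → 'R'
    leaf 'U' → 'U'
    internal I0 with children ['T', 'W', 'Z', 'J']
      leaf 'T' → 'T'
      leaf 'W' → 'W'
      leaf 'Z' → 'Z'
      leaf 'J' → 'J'
    → '(T,W,Z,J)'
  → '(P,R,U,(T,W,Z,J))'
  leaf 'Q' → 'Q'
  leaf 'L' → 'L'
→ '((P,R,U,(T,W,Z,J)),Q,L)'
Final: ((P,R,U,(T,W,Z,J)),Q,L);

Answer: ((P,R,U,(T,W,Z,J)),Q,L);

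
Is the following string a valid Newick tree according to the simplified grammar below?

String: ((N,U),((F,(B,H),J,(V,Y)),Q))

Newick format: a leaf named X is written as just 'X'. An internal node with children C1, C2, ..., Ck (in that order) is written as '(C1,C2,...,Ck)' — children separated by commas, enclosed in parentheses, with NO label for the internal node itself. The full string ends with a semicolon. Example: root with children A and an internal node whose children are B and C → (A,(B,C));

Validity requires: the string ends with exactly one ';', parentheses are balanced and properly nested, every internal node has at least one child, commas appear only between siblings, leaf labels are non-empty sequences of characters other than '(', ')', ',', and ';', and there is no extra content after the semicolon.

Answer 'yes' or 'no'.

Input: ((N,U),((F,(B,H),J,(V,Y)),Q))
Paren balance: 6 '(' vs 6 ')' OK
Ends with single ';': False
Full parse: FAILS (must end with ;)
Valid: False

Answer: no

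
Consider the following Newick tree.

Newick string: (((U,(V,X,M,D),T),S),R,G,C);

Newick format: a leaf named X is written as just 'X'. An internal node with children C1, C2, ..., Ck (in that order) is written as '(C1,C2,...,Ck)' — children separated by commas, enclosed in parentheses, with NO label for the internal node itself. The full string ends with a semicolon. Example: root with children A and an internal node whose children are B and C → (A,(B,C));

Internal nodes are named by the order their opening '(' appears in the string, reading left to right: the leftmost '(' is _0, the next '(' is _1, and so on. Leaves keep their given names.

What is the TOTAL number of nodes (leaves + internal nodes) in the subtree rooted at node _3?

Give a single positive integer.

Newick: (((U,(V,X,M,D),T),S),R,G,C);
Locate _3: it is the '(' at position 5 (the 4th '(' reading left to right).
Query: subtree rooted at _3
_3: subtree_size = 1 + 4
  V: subtree_size = 1 + 0
  X: subtree_size = 1 + 0
  M: subtree_size = 1 + 0
  D: subtree_size = 1 + 0
Total subtree size of _3: 5

Answer: 5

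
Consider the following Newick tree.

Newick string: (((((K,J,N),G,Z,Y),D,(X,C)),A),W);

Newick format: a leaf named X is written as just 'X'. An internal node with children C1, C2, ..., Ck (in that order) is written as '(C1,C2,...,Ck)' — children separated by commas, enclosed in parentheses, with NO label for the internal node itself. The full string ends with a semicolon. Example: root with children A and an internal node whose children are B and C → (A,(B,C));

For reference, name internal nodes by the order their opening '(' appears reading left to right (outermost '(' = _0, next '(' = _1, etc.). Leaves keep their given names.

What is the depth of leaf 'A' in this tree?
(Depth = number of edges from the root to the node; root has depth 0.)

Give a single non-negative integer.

Newick: (((((K,J,N),G,Z,Y),D,(X,C)),A),W);
Naming internals by '(' encounter order: outermost '(' = _0, next = _1, ...
Query node: A
Path from root: _0 -> _1 -> A
Depth of A: 2 (number of edges from root)

Answer: 2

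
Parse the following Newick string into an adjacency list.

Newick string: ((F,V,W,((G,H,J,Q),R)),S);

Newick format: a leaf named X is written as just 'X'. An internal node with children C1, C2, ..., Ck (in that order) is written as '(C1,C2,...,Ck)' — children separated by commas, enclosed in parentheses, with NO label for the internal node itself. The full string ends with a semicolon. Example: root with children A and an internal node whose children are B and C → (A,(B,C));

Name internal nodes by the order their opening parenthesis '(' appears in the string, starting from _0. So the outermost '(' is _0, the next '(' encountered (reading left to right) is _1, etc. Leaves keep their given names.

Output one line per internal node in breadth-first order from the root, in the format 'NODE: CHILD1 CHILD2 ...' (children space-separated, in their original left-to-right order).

Answer: _0: _1 S
_1: F V W _2
_2: _3 R
_3: G H J Q

Derivation:
Input: ((F,V,W,((G,H,J,Q),R)),S);
Scanning left-to-right, naming '(' by encounter order:
  pos 0: '(' -> open internal node _0 (depth 1)
  pos 1: '(' -> open internal node _1 (depth 2)
  pos 8: '(' -> open internal node _2 (depth 3)
  pos 9: '(' -> open internal node _3 (depth 4)
  pos 17: ')' -> close internal node _3 (now at depth 3)
  pos 20: ')' -> close internal node _2 (now at depth 2)
  pos 21: ')' -> close internal node _1 (now at depth 1)
  pos 24: ')' -> close internal node _0 (now at depth 0)
Total internal nodes: 4
BFS adjacency from root:
  _0: _1 S
  _1: F V W _2
  _2: _3 R
  _3: G H J Q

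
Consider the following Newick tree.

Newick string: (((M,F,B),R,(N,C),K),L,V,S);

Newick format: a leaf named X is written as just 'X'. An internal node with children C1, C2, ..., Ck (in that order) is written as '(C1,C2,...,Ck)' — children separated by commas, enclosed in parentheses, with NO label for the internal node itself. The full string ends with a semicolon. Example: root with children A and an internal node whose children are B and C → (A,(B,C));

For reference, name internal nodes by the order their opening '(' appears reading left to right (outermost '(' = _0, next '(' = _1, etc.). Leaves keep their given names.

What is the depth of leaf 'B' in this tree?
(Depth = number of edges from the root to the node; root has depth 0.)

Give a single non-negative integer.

Newick: (((M,F,B),R,(N,C),K),L,V,S);
Naming internals by '(' encounter order: outermost '(' = _0, next = _1, ...
Query node: B
Path from root: _0 -> _1 -> _2 -> B
Depth of B: 3 (number of edges from root)

Answer: 3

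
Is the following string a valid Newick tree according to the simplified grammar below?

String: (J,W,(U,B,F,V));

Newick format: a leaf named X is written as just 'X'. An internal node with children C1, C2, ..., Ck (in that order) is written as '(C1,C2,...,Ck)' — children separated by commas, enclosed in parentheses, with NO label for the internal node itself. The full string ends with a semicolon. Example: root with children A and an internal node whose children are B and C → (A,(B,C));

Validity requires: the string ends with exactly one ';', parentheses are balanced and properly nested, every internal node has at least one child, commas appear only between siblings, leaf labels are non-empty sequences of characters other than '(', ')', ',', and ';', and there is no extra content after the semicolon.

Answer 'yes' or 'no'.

Input: (J,W,(U,B,F,V));
Paren balance: 2 '(' vs 2 ')' OK
Ends with single ';': True
Full parse: OK
Valid: True

Answer: yes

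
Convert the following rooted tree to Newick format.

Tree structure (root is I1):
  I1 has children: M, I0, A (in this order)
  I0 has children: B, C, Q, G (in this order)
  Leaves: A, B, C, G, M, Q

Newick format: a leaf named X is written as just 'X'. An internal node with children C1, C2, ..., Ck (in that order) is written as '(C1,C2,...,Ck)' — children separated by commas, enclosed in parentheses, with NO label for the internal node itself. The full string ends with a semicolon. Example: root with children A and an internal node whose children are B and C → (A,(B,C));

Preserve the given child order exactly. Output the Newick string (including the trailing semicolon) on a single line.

Answer: (M,(B,C,Q,G),A);

Derivation:
internal I1 with children ['M', 'I0', 'A']
  leaf 'M' → 'M'
  internal I0 with children ['B', 'C', 'Q', 'G']
    leaf 'B' → 'B'
    leaf 'C' → 'C'
    leaf 'Q' → 'Q'
    leaf 'G' → 'G'
  → '(B,C,Q,G)'
  leaf 'A' → 'A'
→ '(M,(B,C,Q,G),A)'
Final: (M,(B,C,Q,G),A);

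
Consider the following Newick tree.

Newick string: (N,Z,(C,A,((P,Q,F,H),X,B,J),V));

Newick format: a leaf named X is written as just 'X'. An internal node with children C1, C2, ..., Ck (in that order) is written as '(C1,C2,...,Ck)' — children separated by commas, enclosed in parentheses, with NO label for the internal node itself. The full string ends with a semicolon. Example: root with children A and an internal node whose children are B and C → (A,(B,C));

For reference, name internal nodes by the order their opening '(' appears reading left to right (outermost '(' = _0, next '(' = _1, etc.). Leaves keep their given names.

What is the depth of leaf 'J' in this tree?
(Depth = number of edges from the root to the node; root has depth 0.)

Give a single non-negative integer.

Answer: 3

Derivation:
Newick: (N,Z,(C,A,((P,Q,F,H),X,B,J),V));
Naming internals by '(' encounter order: outermost '(' = _0, next = _1, ...
Query node: J
Path from root: _0 -> _1 -> _2 -> J
Depth of J: 3 (number of edges from root)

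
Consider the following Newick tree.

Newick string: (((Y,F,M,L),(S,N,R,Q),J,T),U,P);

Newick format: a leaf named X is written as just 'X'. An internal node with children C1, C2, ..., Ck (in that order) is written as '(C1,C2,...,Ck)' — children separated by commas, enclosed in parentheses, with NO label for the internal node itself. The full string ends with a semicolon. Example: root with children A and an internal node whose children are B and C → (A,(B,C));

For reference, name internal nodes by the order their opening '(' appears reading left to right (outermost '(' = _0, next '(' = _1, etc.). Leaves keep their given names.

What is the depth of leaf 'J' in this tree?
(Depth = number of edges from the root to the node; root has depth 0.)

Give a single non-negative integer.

Newick: (((Y,F,M,L),(S,N,R,Q),J,T),U,P);
Naming internals by '(' encounter order: outermost '(' = _0, next = _1, ...
Query node: J
Path from root: _0 -> _1 -> J
Depth of J: 2 (number of edges from root)

Answer: 2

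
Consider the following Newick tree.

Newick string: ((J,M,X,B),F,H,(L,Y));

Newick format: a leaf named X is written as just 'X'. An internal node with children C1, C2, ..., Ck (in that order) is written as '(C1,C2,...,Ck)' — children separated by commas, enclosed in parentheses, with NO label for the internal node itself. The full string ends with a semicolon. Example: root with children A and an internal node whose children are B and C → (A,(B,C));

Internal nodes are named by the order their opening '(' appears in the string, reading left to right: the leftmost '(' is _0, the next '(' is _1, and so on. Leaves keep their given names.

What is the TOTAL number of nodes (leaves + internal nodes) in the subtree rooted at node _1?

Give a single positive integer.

Answer: 5

Derivation:
Newick: ((J,M,X,B),F,H,(L,Y));
Locate _1: it is the '(' at position 1 (the 2nd '(' reading left to right).
Query: subtree rooted at _1
_1: subtree_size = 1 + 4
  J: subtree_size = 1 + 0
  M: subtree_size = 1 + 0
  X: subtree_size = 1 + 0
  B: subtree_size = 1 + 0
Total subtree size of _1: 5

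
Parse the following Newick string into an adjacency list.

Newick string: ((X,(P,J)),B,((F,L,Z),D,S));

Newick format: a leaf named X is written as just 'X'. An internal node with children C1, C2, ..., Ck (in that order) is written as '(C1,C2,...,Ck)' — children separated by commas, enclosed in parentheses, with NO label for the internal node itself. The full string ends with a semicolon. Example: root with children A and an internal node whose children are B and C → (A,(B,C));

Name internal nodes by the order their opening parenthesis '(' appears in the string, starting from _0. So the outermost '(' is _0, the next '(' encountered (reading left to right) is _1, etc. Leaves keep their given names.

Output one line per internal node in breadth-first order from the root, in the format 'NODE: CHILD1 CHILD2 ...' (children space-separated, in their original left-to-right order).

Input: ((X,(P,J)),B,((F,L,Z),D,S));
Scanning left-to-right, naming '(' by encounter order:
  pos 0: '(' -> open internal node _0 (depth 1)
  pos 1: '(' -> open internal node _1 (depth 2)
  pos 4: '(' -> open internal node _2 (depth 3)
  pos 8: ')' -> close internal node _2 (now at depth 2)
  pos 9: ')' -> close internal node _1 (now at depth 1)
  pos 13: '(' -> open internal node _3 (depth 2)
  pos 14: '(' -> open internal node _4 (depth 3)
  pos 20: ')' -> close internal node _4 (now at depth 2)
  pos 25: ')' -> close internal node _3 (now at depth 1)
  pos 26: ')' -> close internal node _0 (now at depth 0)
Total internal nodes: 5
BFS adjacency from root:
  _0: _1 B _3
  _1: X _2
  _3: _4 D S
  _2: P J
  _4: F L Z

Answer: _0: _1 B _3
_1: X _2
_3: _4 D S
_2: P J
_4: F L Z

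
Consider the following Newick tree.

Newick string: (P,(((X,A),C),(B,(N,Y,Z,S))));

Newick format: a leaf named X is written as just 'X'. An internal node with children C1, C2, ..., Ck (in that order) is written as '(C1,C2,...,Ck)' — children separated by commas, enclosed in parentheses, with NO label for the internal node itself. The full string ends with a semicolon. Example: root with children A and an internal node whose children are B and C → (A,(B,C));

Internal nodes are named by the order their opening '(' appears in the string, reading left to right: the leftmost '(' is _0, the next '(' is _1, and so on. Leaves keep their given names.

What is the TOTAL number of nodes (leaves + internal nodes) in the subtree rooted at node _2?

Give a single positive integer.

Newick: (P,(((X,A),C),(B,(N,Y,Z,S))));
Locate _2: it is the '(' at position 4 (the 3rd '(' reading left to right).
Query: subtree rooted at _2
_2: subtree_size = 1 + 4
  _3: subtree_size = 1 + 2
    X: subtree_size = 1 + 0
    A: subtree_size = 1 + 0
  C: subtree_size = 1 + 0
Total subtree size of _2: 5

Answer: 5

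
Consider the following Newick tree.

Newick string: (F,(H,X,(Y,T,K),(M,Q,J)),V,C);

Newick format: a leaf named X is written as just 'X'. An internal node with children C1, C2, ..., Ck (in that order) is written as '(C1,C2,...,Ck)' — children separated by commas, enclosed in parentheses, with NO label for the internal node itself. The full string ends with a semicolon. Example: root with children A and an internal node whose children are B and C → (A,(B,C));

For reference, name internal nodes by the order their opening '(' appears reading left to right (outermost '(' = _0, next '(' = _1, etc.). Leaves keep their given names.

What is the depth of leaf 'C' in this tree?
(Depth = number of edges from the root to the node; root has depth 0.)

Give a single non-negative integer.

Newick: (F,(H,X,(Y,T,K),(M,Q,J)),V,C);
Naming internals by '(' encounter order: outermost '(' = _0, next = _1, ...
Query node: C
Path from root: _0 -> C
Depth of C: 1 (number of edges from root)

Answer: 1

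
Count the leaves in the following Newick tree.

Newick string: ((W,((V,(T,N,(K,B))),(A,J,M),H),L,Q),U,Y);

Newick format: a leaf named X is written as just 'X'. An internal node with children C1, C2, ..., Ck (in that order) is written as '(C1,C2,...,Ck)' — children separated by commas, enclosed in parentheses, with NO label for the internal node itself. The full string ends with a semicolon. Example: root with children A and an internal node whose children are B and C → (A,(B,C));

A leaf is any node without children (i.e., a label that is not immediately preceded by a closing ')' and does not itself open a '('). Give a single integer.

Newick: ((W,((V,(T,N,(K,B))),(A,J,M),H),L,Q),U,Y);
Scan left-to-right; a leaf is any maximal label run not followed by '(':
  pos 2: leaf 'W' → count = 1
  pos 6: leaf 'V' → count = 2
  pos 9: leaf 'T' → count = 3
  pos 11: leaf 'N' → count = 4
  pos 14: leaf 'K' → count = 5
  pos 16: leaf 'B' → count = 6
  pos 22: leaf 'A' → count = 7
  pos 24: leaf 'J' → count = 8
  pos 26: leaf 'M' → count = 9
  pos 29: leaf 'H' → count = 10
  pos 32: leaf 'L' → count = 11
  pos 34: leaf 'Q' → count = 12
  pos 37: leaf 'U' → count = 13
  pos 39: leaf 'Y' → count = 14
Total leaves: 14

Answer: 14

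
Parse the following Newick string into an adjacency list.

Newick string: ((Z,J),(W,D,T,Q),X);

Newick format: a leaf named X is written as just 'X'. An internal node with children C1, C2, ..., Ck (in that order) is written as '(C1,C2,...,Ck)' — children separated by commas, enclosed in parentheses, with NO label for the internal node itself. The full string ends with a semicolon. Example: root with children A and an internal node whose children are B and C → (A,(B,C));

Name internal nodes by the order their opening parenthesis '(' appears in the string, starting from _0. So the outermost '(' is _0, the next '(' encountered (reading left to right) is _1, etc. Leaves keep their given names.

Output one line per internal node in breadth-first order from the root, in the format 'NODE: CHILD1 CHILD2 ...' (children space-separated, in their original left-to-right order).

Answer: _0: _1 _2 X
_1: Z J
_2: W D T Q

Derivation:
Input: ((Z,J),(W,D,T,Q),X);
Scanning left-to-right, naming '(' by encounter order:
  pos 0: '(' -> open internal node _0 (depth 1)
  pos 1: '(' -> open internal node _1 (depth 2)
  pos 5: ')' -> close internal node _1 (now at depth 1)
  pos 7: '(' -> open internal node _2 (depth 2)
  pos 15: ')' -> close internal node _2 (now at depth 1)
  pos 18: ')' -> close internal node _0 (now at depth 0)
Total internal nodes: 3
BFS adjacency from root:
  _0: _1 _2 X
  _1: Z J
  _2: W D T Q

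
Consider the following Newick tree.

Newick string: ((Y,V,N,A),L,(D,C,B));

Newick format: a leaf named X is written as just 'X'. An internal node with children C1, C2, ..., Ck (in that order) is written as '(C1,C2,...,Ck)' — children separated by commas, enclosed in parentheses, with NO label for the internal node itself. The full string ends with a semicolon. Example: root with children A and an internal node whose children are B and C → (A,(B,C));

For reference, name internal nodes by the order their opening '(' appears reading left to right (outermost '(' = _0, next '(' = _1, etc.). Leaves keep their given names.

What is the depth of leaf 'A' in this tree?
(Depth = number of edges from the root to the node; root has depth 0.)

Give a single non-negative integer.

Answer: 2

Derivation:
Newick: ((Y,V,N,A),L,(D,C,B));
Naming internals by '(' encounter order: outermost '(' = _0, next = _1, ...
Query node: A
Path from root: _0 -> _1 -> A
Depth of A: 2 (number of edges from root)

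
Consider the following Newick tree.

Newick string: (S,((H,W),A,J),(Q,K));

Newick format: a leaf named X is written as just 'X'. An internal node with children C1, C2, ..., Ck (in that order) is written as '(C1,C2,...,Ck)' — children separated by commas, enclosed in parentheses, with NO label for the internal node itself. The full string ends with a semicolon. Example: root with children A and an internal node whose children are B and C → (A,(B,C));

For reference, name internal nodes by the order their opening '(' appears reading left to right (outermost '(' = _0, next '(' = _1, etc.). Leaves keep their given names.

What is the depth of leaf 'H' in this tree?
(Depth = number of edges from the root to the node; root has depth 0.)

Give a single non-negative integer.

Answer: 3

Derivation:
Newick: (S,((H,W),A,J),(Q,K));
Naming internals by '(' encounter order: outermost '(' = _0, next = _1, ...
Query node: H
Path from root: _0 -> _1 -> _2 -> H
Depth of H: 3 (number of edges from root)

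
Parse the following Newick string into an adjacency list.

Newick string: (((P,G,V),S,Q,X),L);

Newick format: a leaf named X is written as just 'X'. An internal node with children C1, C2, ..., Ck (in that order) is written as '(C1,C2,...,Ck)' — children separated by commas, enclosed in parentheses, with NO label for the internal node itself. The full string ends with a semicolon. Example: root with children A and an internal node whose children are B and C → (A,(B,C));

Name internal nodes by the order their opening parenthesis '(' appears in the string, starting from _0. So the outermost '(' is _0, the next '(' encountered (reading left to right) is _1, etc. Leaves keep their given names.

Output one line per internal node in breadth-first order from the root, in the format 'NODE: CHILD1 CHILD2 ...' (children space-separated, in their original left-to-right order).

Answer: _0: _1 L
_1: _2 S Q X
_2: P G V

Derivation:
Input: (((P,G,V),S,Q,X),L);
Scanning left-to-right, naming '(' by encounter order:
  pos 0: '(' -> open internal node _0 (depth 1)
  pos 1: '(' -> open internal node _1 (depth 2)
  pos 2: '(' -> open internal node _2 (depth 3)
  pos 8: ')' -> close internal node _2 (now at depth 2)
  pos 15: ')' -> close internal node _1 (now at depth 1)
  pos 18: ')' -> close internal node _0 (now at depth 0)
Total internal nodes: 3
BFS adjacency from root:
  _0: _1 L
  _1: _2 S Q X
  _2: P G V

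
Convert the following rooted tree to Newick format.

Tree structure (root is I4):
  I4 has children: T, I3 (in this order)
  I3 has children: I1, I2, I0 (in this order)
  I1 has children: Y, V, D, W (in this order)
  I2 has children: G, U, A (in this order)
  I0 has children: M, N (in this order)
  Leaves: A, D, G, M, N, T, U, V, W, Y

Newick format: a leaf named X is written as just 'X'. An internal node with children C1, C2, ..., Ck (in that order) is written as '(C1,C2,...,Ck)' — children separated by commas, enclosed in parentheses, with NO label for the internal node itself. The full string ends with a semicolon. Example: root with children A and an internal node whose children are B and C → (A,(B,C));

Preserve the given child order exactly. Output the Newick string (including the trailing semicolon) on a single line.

internal I4 with children ['T', 'I3']
  leaf 'T' → 'T'
  internal I3 with children ['I1', 'I2', 'I0']
    internal I1 with children ['Y', 'V', 'D', 'W']
      leaf 'Y' → 'Y'
      leaf 'V' → 'V'
      leaf 'D' → 'D'
      leaf 'W' → 'W'
    → '(Y,V,D,W)'
    internal I2 with children ['G', 'U', 'A']
      leaf 'G' → 'G'
      leaf 'U' → 'U'
      leaf 'A' → 'A'
    → '(G,U,A)'
    internal I0 with children ['M', 'N']
      leaf 'M' → 'M'
      leaf 'N' → 'N'
    → '(M,N)'
  → '((Y,V,D,W),(G,U,A),(M,N))'
→ '(T,((Y,V,D,W),(G,U,A),(M,N)))'
Final: (T,((Y,V,D,W),(G,U,A),(M,N)));

Answer: (T,((Y,V,D,W),(G,U,A),(M,N)));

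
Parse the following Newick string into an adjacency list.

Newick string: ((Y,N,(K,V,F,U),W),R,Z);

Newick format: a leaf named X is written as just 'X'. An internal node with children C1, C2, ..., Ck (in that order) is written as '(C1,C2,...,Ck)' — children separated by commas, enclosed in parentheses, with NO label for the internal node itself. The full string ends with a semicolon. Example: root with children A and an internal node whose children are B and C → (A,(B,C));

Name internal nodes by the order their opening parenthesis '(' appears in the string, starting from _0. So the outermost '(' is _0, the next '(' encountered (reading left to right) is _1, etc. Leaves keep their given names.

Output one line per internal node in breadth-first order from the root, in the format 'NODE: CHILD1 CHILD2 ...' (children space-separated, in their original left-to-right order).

Input: ((Y,N,(K,V,F,U),W),R,Z);
Scanning left-to-right, naming '(' by encounter order:
  pos 0: '(' -> open internal node _0 (depth 1)
  pos 1: '(' -> open internal node _1 (depth 2)
  pos 6: '(' -> open internal node _2 (depth 3)
  pos 14: ')' -> close internal node _2 (now at depth 2)
  pos 17: ')' -> close internal node _1 (now at depth 1)
  pos 22: ')' -> close internal node _0 (now at depth 0)
Total internal nodes: 3
BFS adjacency from root:
  _0: _1 R Z
  _1: Y N _2 W
  _2: K V F U

Answer: _0: _1 R Z
_1: Y N _2 W
_2: K V F U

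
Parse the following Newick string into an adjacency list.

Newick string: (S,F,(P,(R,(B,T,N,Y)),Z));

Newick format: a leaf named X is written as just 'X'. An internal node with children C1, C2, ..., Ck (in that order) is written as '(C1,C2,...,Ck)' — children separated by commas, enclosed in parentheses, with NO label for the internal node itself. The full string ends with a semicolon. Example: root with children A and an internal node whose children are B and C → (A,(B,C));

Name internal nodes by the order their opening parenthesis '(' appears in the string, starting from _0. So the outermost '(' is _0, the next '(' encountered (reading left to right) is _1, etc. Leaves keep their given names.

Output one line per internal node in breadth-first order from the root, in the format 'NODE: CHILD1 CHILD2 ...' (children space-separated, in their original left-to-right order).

Answer: _0: S F _1
_1: P _2 Z
_2: R _3
_3: B T N Y

Derivation:
Input: (S,F,(P,(R,(B,T,N,Y)),Z));
Scanning left-to-right, naming '(' by encounter order:
  pos 0: '(' -> open internal node _0 (depth 1)
  pos 5: '(' -> open internal node _1 (depth 2)
  pos 8: '(' -> open internal node _2 (depth 3)
  pos 11: '(' -> open internal node _3 (depth 4)
  pos 19: ')' -> close internal node _3 (now at depth 3)
  pos 20: ')' -> close internal node _2 (now at depth 2)
  pos 23: ')' -> close internal node _1 (now at depth 1)
  pos 24: ')' -> close internal node _0 (now at depth 0)
Total internal nodes: 4
BFS adjacency from root:
  _0: S F _1
  _1: P _2 Z
  _2: R _3
  _3: B T N Y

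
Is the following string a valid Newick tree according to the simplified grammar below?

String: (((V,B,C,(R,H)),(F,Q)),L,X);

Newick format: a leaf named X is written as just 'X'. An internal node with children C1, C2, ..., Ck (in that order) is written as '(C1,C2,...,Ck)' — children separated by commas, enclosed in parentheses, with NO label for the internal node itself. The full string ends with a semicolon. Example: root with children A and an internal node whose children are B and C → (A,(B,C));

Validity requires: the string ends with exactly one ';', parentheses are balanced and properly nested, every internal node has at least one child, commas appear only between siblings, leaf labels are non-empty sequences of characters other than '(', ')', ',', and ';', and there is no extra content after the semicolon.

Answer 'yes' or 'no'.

Answer: yes

Derivation:
Input: (((V,B,C,(R,H)),(F,Q)),L,X);
Paren balance: 5 '(' vs 5 ')' OK
Ends with single ';': True
Full parse: OK
Valid: True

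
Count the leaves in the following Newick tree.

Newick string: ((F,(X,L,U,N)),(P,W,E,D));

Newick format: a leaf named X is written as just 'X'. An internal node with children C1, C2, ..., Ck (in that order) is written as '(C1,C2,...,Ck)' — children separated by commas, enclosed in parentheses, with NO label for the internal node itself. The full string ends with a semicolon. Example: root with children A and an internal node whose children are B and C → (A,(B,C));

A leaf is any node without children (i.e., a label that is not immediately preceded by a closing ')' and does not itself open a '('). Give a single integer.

Answer: 9

Derivation:
Newick: ((F,(X,L,U,N)),(P,W,E,D));
Scan left-to-right; a leaf is any maximal label run not followed by '(':
  pos 2: leaf 'F' → count = 1
  pos 5: leaf 'X' → count = 2
  pos 7: leaf 'L' → count = 3
  pos 9: leaf 'U' → count = 4
  pos 11: leaf 'N' → count = 5
  pos 16: leaf 'P' → count = 6
  pos 18: leaf 'W' → count = 7
  pos 20: leaf 'E' → count = 8
  pos 22: leaf 'D' → count = 9
Total leaves: 9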